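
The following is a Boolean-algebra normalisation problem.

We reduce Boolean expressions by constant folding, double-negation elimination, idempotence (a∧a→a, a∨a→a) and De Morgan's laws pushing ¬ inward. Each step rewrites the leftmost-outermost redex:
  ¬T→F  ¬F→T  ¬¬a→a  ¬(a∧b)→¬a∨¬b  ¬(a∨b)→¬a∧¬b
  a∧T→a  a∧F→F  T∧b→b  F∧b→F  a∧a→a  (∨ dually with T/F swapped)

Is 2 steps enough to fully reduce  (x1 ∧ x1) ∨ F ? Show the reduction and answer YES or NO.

Answer: YES — reaches normal form x1 in 2 ≤ 2 steps

Working:
  start: (x1 ∧ x1) ∨ F
  →1  x1 ∧ x1
  →2  x1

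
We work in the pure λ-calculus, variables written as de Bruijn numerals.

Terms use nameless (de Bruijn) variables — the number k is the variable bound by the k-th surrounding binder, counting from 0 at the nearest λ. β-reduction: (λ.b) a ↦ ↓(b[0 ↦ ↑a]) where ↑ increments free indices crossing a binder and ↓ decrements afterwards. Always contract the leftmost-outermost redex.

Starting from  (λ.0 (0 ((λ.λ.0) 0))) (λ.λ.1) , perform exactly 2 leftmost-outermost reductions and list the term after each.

  start: (λ.0 (0 ((λ.λ.0) 0))) (λ.λ.1)
  →1  (λ.λ.1) ((λ.λ.1) ((λ.λ.0) (λ.λ.1)))
  →2  λ.(λ.λ.1) ((λ.λ.0) (λ.λ.1))

Answer: after 2 steps: λ.(λ.λ.1) ((λ.λ.0) (λ.λ.1))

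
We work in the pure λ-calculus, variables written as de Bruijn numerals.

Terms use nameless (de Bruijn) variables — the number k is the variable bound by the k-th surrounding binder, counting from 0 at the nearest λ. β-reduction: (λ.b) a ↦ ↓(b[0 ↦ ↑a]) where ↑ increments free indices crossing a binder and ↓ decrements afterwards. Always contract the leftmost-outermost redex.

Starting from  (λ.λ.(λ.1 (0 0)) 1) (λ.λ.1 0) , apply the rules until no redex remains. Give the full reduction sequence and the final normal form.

Answer: normal form = λ.0 (λ.λ.1 0)  (in 4 steps)

Working:
  start: (λ.λ.(λ.1 (0 0)) 1) (λ.λ.1 0)
  step 1: λ.(λ.1 (0 0)) (λ.λ.1 0)
  step 2: λ.0 ((λ.λ.1 0) (λ.λ.1 0))
  step 3: λ.0 (λ.(λ.λ.1 0) 0)
  step 4: λ.0 (λ.λ.1 0)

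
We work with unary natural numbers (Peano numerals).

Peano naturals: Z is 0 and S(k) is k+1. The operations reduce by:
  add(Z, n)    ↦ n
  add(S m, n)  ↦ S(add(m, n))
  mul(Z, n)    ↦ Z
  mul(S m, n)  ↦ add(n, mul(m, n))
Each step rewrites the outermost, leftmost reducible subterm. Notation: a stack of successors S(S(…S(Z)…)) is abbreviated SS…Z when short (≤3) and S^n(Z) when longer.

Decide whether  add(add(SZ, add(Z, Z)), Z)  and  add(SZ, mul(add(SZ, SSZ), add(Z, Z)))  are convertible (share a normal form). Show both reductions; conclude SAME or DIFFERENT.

Answer: SAME — A ⇓ SZ, B ⇓ SZ

Reduction:
Term A:
  start: add(add(SZ, add(Z, Z)), Z)
  →1  add(S(add(Z, add(Z, Z))), Z)
  →2  S(add(add(Z, add(Z, Z)), Z))
  →3  S(add(add(Z, Z), Z))
  →4  S(add(Z, Z))
  →5  SZ

Term B:
  start: add(SZ, mul(add(SZ, SSZ), add(Z, Z)))
  →1  S(add(Z, mul(add(SZ, SSZ), add(Z, Z))))
  →2  S(mul(add(SZ, SSZ), add(Z, Z)))
  →3  S(mul(S(add(Z, SSZ)), add(Z, Z)))
  →4  S(add(add(Z, Z), mul(add(Z, SSZ), add(Z, Z))))
  →5  S(add(Z, mul(add(Z, SSZ), add(Z, Z))))
  →6  S(mul(add(Z, SSZ), add(Z, Z)))
  →7  S(mul(SSZ, add(Z, Z)))
  →8  S(add(add(Z, Z), mul(SZ, add(Z, Z))))
  →9  S(add(Z, mul(SZ, add(Z, Z))))
  →10  S(mul(SZ, add(Z, Z)))
  →11  S(add(add(Z, Z), mul(Z, add(Z, Z))))
  →12  S(add(Z, mul(Z, add(Z, Z))))
  →13  S(mul(Z, add(Z, Z)))
  →14  SZ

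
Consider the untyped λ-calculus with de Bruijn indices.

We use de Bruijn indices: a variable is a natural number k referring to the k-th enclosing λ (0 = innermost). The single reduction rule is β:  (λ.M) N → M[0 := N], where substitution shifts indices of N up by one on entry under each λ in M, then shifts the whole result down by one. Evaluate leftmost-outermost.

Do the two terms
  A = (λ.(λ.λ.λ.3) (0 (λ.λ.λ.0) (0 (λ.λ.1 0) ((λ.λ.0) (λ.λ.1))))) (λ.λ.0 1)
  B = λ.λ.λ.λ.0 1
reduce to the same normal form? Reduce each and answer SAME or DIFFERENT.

Term A:
  start: (λ.(λ.λ.λ.3) (0 (λ.λ.λ.0) (0 (λ.λ.1 0) ((λ.λ.0) (λ.λ.1))))) (λ.λ.0 1)
  [1] (λ.λ.λ.λ.λ.0 1) ((λ.λ.0 1) (λ.λ.λ.0) ((λ.λ.0 1) (λ.λ.1 0) ((λ.λ.0) (λ.λ.1))))
  [2] λ.λ.λ.λ.0 1

Term B:
  start: λ.λ.λ.λ.0 1

Answer: SAME — A ⇓ λ.λ.λ.λ.0 1, B ⇓ λ.λ.λ.λ.0 1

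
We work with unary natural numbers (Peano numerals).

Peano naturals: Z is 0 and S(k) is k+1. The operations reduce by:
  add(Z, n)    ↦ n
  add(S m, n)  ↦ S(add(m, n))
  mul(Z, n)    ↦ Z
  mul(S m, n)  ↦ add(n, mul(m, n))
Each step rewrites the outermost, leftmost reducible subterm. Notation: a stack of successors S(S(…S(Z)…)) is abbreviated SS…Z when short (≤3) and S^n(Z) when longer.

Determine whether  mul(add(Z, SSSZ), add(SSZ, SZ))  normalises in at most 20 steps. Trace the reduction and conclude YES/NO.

Answer: NO — after 20 steps the term is S(S(S(S(S(S(S(add(add(SZ, SZ), mul(Z, add(SSZ, SZ)))))))))), not yet normal

Reduction:
  start: mul(add(Z, SSSZ), add(SSZ, SZ))
  →1  mul(SSSZ, add(SSZ, SZ))
  →2  add(add(SSZ, SZ), mul(SSZ, add(SSZ, SZ)))
  →3  add(S(add(SZ, SZ)), mul(SSZ, add(SSZ, SZ)))
  →4  S(add(add(SZ, SZ), mul(SSZ, add(SSZ, SZ))))
  →5  S(add(S(add(Z, SZ)), mul(SSZ, add(SSZ, SZ))))
  →6  S(S(add(add(Z, SZ), mul(SSZ, add(SSZ, SZ)))))
  →7  S(S(add(SZ, mul(SSZ, add(SSZ, SZ)))))
  →8  S(S(S(add(Z, mul(SSZ, add(SSZ, SZ))))))
  →9  S(S(S(mul(SSZ, add(SSZ, SZ)))))
  →10  S(S(S(add(add(SSZ, SZ), mul(SZ, add(SSZ, SZ))))))
  →11  S(S(S(add(S(add(SZ, SZ)), mul(SZ, add(SSZ, SZ))))))
  →12  S(S(S(S(add(add(SZ, SZ), mul(SZ, add(SSZ, SZ)))))))
  →13  S(S(S(S(add(S(add(Z, SZ)), mul(SZ, add(SSZ, SZ)))))))
  →14  S(S(S(S(S(add(add(Z, SZ), mul(SZ, add(SSZ, SZ))))))))
  →15  S(S(S(S(S(add(SZ, mul(SZ, add(SSZ, SZ))))))))
  →16  S(S(S(S(S(S(add(Z, mul(SZ, add(SSZ, SZ)))))))))
  →17  S(S(S(S(S(S(mul(SZ, add(SSZ, SZ))))))))
  →18  S(S(S(S(S(S(add(add(SSZ, SZ), mul(Z, add(SSZ, SZ)))))))))
  →19  S(S(S(S(S(S(add(S(add(SZ, SZ)), mul(Z, add(SSZ, SZ)))))))))
  →20  S(S(S(S(S(S(S(add(add(SZ, SZ), mul(Z, add(SSZ, SZ))))))))))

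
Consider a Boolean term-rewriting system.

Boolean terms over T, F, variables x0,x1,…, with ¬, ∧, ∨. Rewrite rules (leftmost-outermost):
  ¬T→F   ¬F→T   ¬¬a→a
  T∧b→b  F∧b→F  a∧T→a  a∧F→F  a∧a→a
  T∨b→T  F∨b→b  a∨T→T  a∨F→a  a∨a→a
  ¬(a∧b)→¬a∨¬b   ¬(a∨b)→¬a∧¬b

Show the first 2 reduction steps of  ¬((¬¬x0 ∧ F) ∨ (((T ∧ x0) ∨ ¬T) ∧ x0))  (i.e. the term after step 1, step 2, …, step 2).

Answer: after 2 steps: (¬¬¬x0 ∨ ¬F) ∧ ¬(((T ∧ x0) ∨ ¬T) ∧ x0)

Reduction:
  start: ¬((¬¬x0 ∧ F) ∨ (((T ∧ x0) ∨ ¬T) ∧ x0))
  step 1: ¬(¬¬x0 ∧ F) ∧ ¬(((T ∧ x0) ∨ ¬T) ∧ x0)
  step 2: (¬¬¬x0 ∨ ¬F) ∧ ¬(((T ∧ x0) ∨ ¬T) ∧ x0)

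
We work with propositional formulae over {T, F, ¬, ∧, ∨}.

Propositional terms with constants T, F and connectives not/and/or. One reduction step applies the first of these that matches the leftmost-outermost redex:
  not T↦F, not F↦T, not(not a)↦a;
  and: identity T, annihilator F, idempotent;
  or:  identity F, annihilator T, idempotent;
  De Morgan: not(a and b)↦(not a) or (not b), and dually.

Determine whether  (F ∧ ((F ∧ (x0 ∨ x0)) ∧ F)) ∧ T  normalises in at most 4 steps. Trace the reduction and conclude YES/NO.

  start: (F ∧ ((F ∧ (x0 ∨ x0)) ∧ F)) ∧ T
  →1  F ∧ ((F ∧ (x0 ∨ x0)) ∧ F)
  →2  F

Answer: YES — reaches normal form F in 2 ≤ 4 steps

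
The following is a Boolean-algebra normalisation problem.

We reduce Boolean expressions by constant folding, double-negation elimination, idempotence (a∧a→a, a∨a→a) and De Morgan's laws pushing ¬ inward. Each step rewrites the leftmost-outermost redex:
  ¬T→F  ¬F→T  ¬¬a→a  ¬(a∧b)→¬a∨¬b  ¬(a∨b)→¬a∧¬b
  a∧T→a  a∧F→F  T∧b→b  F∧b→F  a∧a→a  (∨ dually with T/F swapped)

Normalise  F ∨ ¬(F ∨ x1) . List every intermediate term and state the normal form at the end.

  start: F ∨ ¬(F ∨ x1)
  [1] ¬(F ∨ x1)
  [2] ¬F ∧ ¬x1
  [3] T ∧ ¬x1
  [4] ¬x1

Answer: normal form = ¬x1  (in 4 steps)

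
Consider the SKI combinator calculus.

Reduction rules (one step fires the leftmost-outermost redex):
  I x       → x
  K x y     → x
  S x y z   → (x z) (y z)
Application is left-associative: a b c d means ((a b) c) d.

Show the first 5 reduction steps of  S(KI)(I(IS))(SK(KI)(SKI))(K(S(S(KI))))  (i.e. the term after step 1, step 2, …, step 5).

  start: S(KI)(I(IS))(SK(KI)(SKI))(K(S(S(KI))))
  [1] KI(SK(KI)(SKI))(I(IS)(SK(KI)(SKI)))(K(S(S(KI))))
  [2] I(I(IS)(SK(KI)(SKI)))(K(S(S(KI))))
  [3] I(IS)(SK(KI)(SKI))(K(S(S(KI))))
  [4] IS(SK(KI)(SKI))(K(S(S(KI))))
  [5] S(SK(KI)(SKI))(K(S(S(KI))))

Answer: after 5 steps: S(SK(KI)(SKI))(K(S(S(KI))))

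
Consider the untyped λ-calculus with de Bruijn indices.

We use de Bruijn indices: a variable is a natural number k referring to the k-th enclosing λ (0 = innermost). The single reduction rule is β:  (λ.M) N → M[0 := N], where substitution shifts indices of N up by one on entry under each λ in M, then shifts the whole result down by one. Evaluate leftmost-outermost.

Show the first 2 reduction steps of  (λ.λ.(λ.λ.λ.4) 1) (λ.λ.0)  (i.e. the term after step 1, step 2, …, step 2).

  start: (λ.λ.(λ.λ.λ.4) 1) (λ.λ.0)
  [1] λ.(λ.λ.λ.λ.λ.0) (λ.λ.0)
  [2] λ.λ.λ.λ.λ.0

Answer: after 2 steps: λ.λ.λ.λ.λ.0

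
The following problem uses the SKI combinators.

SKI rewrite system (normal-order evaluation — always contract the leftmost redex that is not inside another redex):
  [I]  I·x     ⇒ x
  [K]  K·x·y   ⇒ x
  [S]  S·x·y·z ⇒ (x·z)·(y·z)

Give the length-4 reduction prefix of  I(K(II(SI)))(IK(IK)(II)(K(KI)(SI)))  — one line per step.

  start: I(K(II(SI)))(IK(IK)(II)(K(KI)(SI)))
  step 1: K(II(SI))(IK(IK)(II)(K(KI)(SI)))
  step 2: II(SI)
  step 3: I(SI)
  step 4: SI

Answer: after 4 steps: SI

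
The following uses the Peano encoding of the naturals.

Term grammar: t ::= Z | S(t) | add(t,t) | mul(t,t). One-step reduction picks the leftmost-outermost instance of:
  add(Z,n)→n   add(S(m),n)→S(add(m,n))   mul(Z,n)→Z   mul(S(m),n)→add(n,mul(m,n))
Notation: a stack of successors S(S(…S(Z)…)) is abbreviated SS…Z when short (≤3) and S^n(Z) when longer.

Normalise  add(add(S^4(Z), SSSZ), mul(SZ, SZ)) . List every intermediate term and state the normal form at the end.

Answer: normal form = S^8(Z)  (in 17 steps)

Derivation:
  start: add(add(S^4(Z), SSSZ), mul(SZ, SZ))
  step 1: add(S(add(SSSZ, SSSZ)), mul(SZ, SZ))
  step 2: S(add(add(SSSZ, SSSZ), mul(SZ, SZ)))
  step 3: S(add(S(add(SSZ, SSSZ)), mul(SZ, SZ)))
  step 4: S(S(add(add(SSZ, SSSZ), mul(SZ, SZ))))
  step 5: S(S(add(S(add(SZ, SSSZ)), mul(SZ, SZ))))
  step 6: S(S(S(add(add(SZ, SSSZ), mul(SZ, SZ)))))
  step 7: S(S(S(add(S(add(Z, SSSZ)), mul(SZ, SZ)))))
  step 8: S(S(S(S(add(add(Z, SSSZ), mul(SZ, SZ))))))
  step 9: S(S(S(S(add(SSSZ, mul(SZ, SZ))))))
  step 10: S(S(S(S(S(add(SSZ, mul(SZ, SZ)))))))
  step 11: S(S(S(S(S(S(add(SZ, mul(SZ, SZ))))))))
  step 12: S(S(S(S(S(S(S(add(Z, mul(SZ, SZ)))))))))
  step 13: S(S(S(S(S(S(S(mul(SZ, SZ))))))))
  step 14: S(S(S(S(S(S(S(add(SZ, mul(Z, SZ)))))))))
  step 15: S(S(S(S(S(S(S(S(add(Z, mul(Z, SZ))))))))))
  step 16: S(S(S(S(S(S(S(S(mul(Z, SZ)))))))))
  step 17: S^8(Z)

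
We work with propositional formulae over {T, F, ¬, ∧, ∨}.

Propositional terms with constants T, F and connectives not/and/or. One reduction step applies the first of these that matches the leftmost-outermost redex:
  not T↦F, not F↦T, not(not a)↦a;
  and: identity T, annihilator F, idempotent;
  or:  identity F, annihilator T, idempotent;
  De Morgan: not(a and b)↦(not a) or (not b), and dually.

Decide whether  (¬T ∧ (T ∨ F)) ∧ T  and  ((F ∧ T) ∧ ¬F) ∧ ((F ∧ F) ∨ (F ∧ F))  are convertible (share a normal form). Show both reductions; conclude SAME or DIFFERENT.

Term A:
  start: (¬T ∧ (T ∨ F)) ∧ T
  step 1: ¬T ∧ (T ∨ F)
  step 2: F ∧ (T ∨ F)
  step 3: F

Term B:
  start: ((F ∧ T) ∧ ¬F) ∧ ((F ∧ F) ∨ (F ∧ F))
  step 1: (F ∧ ¬F) ∧ ((F ∧ F) ∨ (F ∧ F))
  step 2: F ∧ ((F ∧ F) ∨ (F ∧ F))
  step 3: F

Answer: SAME — A ⇓ F, B ⇓ F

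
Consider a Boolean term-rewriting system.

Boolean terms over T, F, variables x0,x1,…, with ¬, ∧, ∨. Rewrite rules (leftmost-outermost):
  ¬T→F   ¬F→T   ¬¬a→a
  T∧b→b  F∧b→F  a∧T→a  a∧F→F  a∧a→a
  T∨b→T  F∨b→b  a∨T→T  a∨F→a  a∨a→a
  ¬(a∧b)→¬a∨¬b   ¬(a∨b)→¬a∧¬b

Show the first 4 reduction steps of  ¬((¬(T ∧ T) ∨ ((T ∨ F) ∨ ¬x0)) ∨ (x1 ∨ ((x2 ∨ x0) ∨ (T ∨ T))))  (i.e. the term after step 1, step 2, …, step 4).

Answer: after 4 steps: (T ∧ ¬((T ∨ F) ∨ ¬x0)) ∧ ¬(x1 ∨ ((x2 ∨ x0) ∨ (T ∨ T)))

Derivation:
  start: ¬((¬(T ∧ T) ∨ ((T ∨ F) ∨ ¬x0)) ∨ (x1 ∨ ((x2 ∨ x0) ∨ (T ∨ T))))
  step 1: ¬(¬(T ∧ T) ∨ ((T ∨ F) ∨ ¬x0)) ∧ ¬(x1 ∨ ((x2 ∨ x0) ∨ (T ∨ T)))
  step 2: (¬¬(T ∧ T) ∧ ¬((T ∨ F) ∨ ¬x0)) ∧ ¬(x1 ∨ ((x2 ∨ x0) ∨ (T ∨ T)))
  step 3: ((T ∧ T) ∧ ¬((T ∨ F) ∨ ¬x0)) ∧ ¬(x1 ∨ ((x2 ∨ x0) ∨ (T ∨ T)))
  step 4: (T ∧ ¬((T ∨ F) ∨ ¬x0)) ∧ ¬(x1 ∨ ((x2 ∨ x0) ∨ (T ∨ T)))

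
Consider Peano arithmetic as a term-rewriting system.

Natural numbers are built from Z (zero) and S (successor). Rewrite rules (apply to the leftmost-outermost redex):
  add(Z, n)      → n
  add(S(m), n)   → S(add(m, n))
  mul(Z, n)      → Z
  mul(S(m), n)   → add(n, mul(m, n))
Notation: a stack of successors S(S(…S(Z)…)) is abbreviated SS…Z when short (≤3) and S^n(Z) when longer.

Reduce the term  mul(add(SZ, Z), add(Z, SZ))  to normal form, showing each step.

Answer: normal form = SZ  (in 7 steps)

Reduction:
  start: mul(add(SZ, Z), add(Z, SZ))
  →1  mul(S(add(Z, Z)), add(Z, SZ))
  →2  add(add(Z, SZ), mul(add(Z, Z), add(Z, SZ)))
  →3  add(SZ, mul(add(Z, Z), add(Z, SZ)))
  →4  S(add(Z, mul(add(Z, Z), add(Z, SZ))))
  →5  S(mul(add(Z, Z), add(Z, SZ)))
  →6  S(mul(Z, add(Z, SZ)))
  →7  SZ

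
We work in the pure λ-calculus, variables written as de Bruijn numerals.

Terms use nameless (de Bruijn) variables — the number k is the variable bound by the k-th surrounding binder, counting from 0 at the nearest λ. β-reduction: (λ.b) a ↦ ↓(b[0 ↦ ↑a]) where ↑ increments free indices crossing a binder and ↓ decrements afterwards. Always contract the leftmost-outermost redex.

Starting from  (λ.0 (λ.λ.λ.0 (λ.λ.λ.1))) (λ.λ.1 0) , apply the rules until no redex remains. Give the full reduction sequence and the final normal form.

Answer: normal form = λ.λ.λ.0 (λ.λ.λ.1)  (in 3 steps)

Derivation:
  start: (λ.0 (λ.λ.λ.0 (λ.λ.λ.1))) (λ.λ.1 0)
  [1] (λ.λ.1 0) (λ.λ.λ.0 (λ.λ.λ.1))
  [2] λ.(λ.λ.λ.0 (λ.λ.λ.1)) 0
  [3] λ.λ.λ.0 (λ.λ.λ.1)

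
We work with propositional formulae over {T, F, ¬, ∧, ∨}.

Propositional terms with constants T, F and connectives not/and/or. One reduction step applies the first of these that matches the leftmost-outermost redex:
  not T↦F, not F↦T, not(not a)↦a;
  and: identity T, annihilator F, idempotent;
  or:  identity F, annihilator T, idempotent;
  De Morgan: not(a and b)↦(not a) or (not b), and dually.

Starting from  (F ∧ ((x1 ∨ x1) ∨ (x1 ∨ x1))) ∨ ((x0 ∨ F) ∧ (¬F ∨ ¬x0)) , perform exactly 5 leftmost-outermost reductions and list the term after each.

Answer: after 5 steps: x0 ∧ T

Reduction:
  start: (F ∧ ((x1 ∨ x1) ∨ (x1 ∨ x1))) ∨ ((x0 ∨ F) ∧ (¬F ∨ ¬x0))
  →1  F ∨ ((x0 ∨ F) ∧ (¬F ∨ ¬x0))
  →2  (x0 ∨ F) ∧ (¬F ∨ ¬x0)
  →3  x0 ∧ (¬F ∨ ¬x0)
  →4  x0 ∧ (T ∨ ¬x0)
  →5  x0 ∧ T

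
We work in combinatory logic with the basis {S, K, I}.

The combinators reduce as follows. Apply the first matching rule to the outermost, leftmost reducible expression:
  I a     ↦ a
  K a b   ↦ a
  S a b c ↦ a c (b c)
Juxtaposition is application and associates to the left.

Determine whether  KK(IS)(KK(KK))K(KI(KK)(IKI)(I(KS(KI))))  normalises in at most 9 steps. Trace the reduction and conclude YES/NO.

Answer: YES — reaches normal form KI in 7 ≤ 9 steps

Reduction:
  start: KK(IS)(KK(KK))K(KI(KK)(IKI)(I(KS(KI))))
  →1  K(KK(KK))K(KI(KK)(IKI)(I(KS(KI))))
  →2  KK(KK)(KI(KK)(IKI)(I(KS(KI))))
  →3  K(KI(KK)(IKI)(I(KS(KI))))
  →4  K(I(IKI)(I(KS(KI))))
  →5  K(IKI(I(KS(KI))))
  →6  K(KI(I(KS(KI))))
  →7  KI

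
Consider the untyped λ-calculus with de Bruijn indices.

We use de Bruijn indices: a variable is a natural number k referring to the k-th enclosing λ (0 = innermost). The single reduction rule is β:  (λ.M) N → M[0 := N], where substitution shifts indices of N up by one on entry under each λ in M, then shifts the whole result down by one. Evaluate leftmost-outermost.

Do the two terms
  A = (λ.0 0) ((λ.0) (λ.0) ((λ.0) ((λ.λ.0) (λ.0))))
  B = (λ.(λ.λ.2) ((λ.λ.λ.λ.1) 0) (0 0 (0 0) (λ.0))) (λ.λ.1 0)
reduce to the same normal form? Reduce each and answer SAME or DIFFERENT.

Answer: DIFFERENT — A ⇓ λ.0, B ⇓ λ.λ.1 0

Derivation:
Term A:
  start: (λ.0 0) ((λ.0) (λ.0) ((λ.0) ((λ.λ.0) (λ.0))))
  →1  (λ.0) (λ.0) ((λ.0) ((λ.λ.0) (λ.0))) ((λ.0) (λ.0) ((λ.0) ((λ.λ.0) (λ.0))))
  →2  (λ.0) ((λ.0) ((λ.λ.0) (λ.0))) ((λ.0) (λ.0) ((λ.0) ((λ.λ.0) (λ.0))))
  →3  (λ.0) ((λ.λ.0) (λ.0)) ((λ.0) (λ.0) ((λ.0) ((λ.λ.0) (λ.0))))
  →4  (λ.λ.0) (λ.0) ((λ.0) (λ.0) ((λ.0) ((λ.λ.0) (λ.0))))
  →5  (λ.0) ((λ.0) (λ.0) ((λ.0) ((λ.λ.0) (λ.0))))
  →6  (λ.0) (λ.0) ((λ.0) ((λ.λ.0) (λ.0)))
  →7  (λ.0) ((λ.0) ((λ.λ.0) (λ.0)))
  →8  (λ.0) ((λ.λ.0) (λ.0))
  →9  (λ.λ.0) (λ.0)
  →10  λ.0

Term B:
  start: (λ.(λ.λ.2) ((λ.λ.λ.λ.1) 0) (0 0 (0 0) (λ.0))) (λ.λ.1 0)
  →1  (λ.λ.λ.λ.1 0) ((λ.λ.λ.λ.1) (λ.λ.1 0)) ((λ.λ.1 0) (λ.λ.1 0) ((λ.λ.1 0) (λ.λ.1 0)) (λ.0))
  →2  (λ.λ.λ.1 0) ((λ.λ.1 0) (λ.λ.1 0) ((λ.λ.1 0) (λ.λ.1 0)) (λ.0))
  →3  λ.λ.1 0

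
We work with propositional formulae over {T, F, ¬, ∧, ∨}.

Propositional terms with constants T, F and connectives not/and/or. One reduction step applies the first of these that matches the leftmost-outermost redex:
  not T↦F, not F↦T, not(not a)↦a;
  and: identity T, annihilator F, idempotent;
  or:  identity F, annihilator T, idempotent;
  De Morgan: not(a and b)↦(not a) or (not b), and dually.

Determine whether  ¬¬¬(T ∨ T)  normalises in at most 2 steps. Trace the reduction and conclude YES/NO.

  start: ¬¬¬(T ∨ T)
  step 1: ¬(T ∨ T)
  step 2: ¬T ∧ ¬T

Answer: NO — after 2 steps the term is ¬T ∧ ¬T, not yet normal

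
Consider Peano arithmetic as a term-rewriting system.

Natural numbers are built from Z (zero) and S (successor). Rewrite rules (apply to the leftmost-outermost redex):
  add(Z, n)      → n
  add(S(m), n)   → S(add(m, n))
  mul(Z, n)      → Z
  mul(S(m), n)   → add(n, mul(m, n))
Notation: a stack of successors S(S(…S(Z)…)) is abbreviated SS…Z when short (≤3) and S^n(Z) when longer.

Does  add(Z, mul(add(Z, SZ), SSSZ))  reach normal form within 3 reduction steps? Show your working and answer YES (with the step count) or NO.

  start: add(Z, mul(add(Z, SZ), SSSZ))
  [1] mul(add(Z, SZ), SSSZ)
  [2] mul(SZ, SSSZ)
  [3] add(SSSZ, mul(Z, SSSZ))

Answer: NO — after 3 steps the term is add(SSSZ, mul(Z, SSSZ)), not yet normal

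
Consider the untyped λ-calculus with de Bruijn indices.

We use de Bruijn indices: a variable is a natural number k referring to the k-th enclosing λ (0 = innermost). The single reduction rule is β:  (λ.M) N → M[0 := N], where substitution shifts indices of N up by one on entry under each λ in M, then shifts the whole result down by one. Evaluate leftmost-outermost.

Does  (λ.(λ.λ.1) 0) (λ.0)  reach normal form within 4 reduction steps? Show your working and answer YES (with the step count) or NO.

  start: (λ.(λ.λ.1) 0) (λ.0)
  →1  (λ.λ.1) (λ.0)
  →2  λ.λ.0

Answer: YES — reaches normal form λ.λ.0 in 2 ≤ 4 steps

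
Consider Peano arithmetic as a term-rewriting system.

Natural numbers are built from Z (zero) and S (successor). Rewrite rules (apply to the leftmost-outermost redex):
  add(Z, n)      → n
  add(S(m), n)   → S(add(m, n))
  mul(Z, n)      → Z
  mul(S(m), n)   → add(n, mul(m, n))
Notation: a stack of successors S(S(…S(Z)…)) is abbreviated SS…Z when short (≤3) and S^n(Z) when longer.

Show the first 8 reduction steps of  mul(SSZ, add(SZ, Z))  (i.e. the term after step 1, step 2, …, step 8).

Answer: after 8 steps: S(S(add(add(Z, Z), mul(Z, add(SZ, Z)))))

Working:
  start: mul(SSZ, add(SZ, Z))
  step 1: add(add(SZ, Z), mul(SZ, add(SZ, Z)))
  step 2: add(S(add(Z, Z)), mul(SZ, add(SZ, Z)))
  step 3: S(add(add(Z, Z), mul(SZ, add(SZ, Z))))
  step 4: S(add(Z, mul(SZ, add(SZ, Z))))
  step 5: S(mul(SZ, add(SZ, Z)))
  step 6: S(add(add(SZ, Z), mul(Z, add(SZ, Z))))
  step 7: S(add(S(add(Z, Z)), mul(Z, add(SZ, Z))))
  step 8: S(S(add(add(Z, Z), mul(Z, add(SZ, Z)))))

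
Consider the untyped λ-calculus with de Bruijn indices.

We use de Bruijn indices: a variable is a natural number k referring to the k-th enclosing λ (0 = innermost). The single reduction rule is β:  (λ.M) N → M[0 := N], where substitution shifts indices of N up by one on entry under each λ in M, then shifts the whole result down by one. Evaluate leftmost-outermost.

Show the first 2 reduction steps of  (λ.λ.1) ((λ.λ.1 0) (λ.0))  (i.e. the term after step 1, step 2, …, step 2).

Answer: after 2 steps: λ.λ.(λ.0) 0

Derivation:
  start: (λ.λ.1) ((λ.λ.1 0) (λ.0))
  →1  λ.(λ.λ.1 0) (λ.0)
  →2  λ.λ.(λ.0) 0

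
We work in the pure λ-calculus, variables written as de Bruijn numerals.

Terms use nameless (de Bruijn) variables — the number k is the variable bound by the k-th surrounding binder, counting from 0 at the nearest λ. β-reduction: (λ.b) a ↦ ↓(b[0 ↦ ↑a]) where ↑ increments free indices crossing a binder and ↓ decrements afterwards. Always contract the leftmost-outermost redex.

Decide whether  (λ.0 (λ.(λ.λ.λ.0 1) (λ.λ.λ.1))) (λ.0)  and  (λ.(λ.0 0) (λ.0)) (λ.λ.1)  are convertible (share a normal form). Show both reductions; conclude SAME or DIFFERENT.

Answer: DIFFERENT — A ⇓ λ.λ.λ.0 1, B ⇓ λ.0

Derivation:
Term A:
  start: (λ.0 (λ.(λ.λ.λ.0 1) (λ.λ.λ.1))) (λ.0)
  →1  (λ.0) (λ.(λ.λ.λ.0 1) (λ.λ.λ.1))
  →2  λ.(λ.λ.λ.0 1) (λ.λ.λ.1)
  →3  λ.λ.λ.0 1

Term B:
  start: (λ.(λ.0 0) (λ.0)) (λ.λ.1)
  →1  (λ.0 0) (λ.0)
  →2  (λ.0) (λ.0)
  →3  λ.0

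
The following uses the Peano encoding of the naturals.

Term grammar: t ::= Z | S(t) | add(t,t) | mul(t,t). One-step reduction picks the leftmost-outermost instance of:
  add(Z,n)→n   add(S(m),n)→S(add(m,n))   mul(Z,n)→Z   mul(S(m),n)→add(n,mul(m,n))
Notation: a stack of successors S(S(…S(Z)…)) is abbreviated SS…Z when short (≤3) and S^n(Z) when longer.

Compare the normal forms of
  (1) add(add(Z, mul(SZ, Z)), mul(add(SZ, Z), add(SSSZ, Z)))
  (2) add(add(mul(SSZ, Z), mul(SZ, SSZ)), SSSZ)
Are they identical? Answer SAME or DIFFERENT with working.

Answer: DIFFERENT — A ⇓ SSSZ, B ⇓ S^5(Z)

Reduction:
Term A:
  start: add(add(Z, mul(SZ, Z)), mul(add(SZ, Z), add(SSSZ, Z)))
  →1  add(mul(SZ, Z), mul(add(SZ, Z), add(SSSZ, Z)))
  →2  add(add(Z, mul(Z, Z)), mul(add(SZ, Z), add(SSSZ, Z)))
  →3  add(mul(Z, Z), mul(add(SZ, Z), add(SSSZ, Z)))
  →4  add(Z, mul(add(SZ, Z), add(SSSZ, Z)))
  →5  mul(add(SZ, Z), add(SSSZ, Z))
  →6  mul(S(add(Z, Z)), add(SSSZ, Z))
  →7  add(add(SSSZ, Z), mul(add(Z, Z), add(SSSZ, Z)))
  →8  add(S(add(SSZ, Z)), mul(add(Z, Z), add(SSSZ, Z)))
  →9  S(add(add(SSZ, Z), mul(add(Z, Z), add(SSSZ, Z))))
  →10  S(add(S(add(SZ, Z)), mul(add(Z, Z), add(SSSZ, Z))))
  →11  S(S(add(add(SZ, Z), mul(add(Z, Z), add(SSSZ, Z)))))
  →12  S(S(add(S(add(Z, Z)), mul(add(Z, Z), add(SSSZ, Z)))))
  →13  S(S(S(add(add(Z, Z), mul(add(Z, Z), add(SSSZ, Z))))))
  →14  S(S(S(add(Z, mul(add(Z, Z), add(SSSZ, Z))))))
  →15  S(S(S(mul(add(Z, Z), add(SSSZ, Z)))))
  →16  S(S(S(mul(Z, add(SSSZ, Z)))))
  →17  SSSZ

Term B:
  start: add(add(mul(SSZ, Z), mul(SZ, SSZ)), SSSZ)
  →1  add(add(add(Z, mul(SZ, Z)), mul(SZ, SSZ)), SSSZ)
  →2  add(add(mul(SZ, Z), mul(SZ, SSZ)), SSSZ)
  →3  add(add(add(Z, mul(Z, Z)), mul(SZ, SSZ)), SSSZ)
  →4  add(add(mul(Z, Z), mul(SZ, SSZ)), SSSZ)
  →5  add(add(Z, mul(SZ, SSZ)), SSSZ)
  →6  add(mul(SZ, SSZ), SSSZ)
  →7  add(add(SSZ, mul(Z, SSZ)), SSSZ)
  →8  add(S(add(SZ, mul(Z, SSZ))), SSSZ)
  →9  S(add(add(SZ, mul(Z, SSZ)), SSSZ))
  →10  S(add(S(add(Z, mul(Z, SSZ))), SSSZ))
  →11  S(S(add(add(Z, mul(Z, SSZ)), SSSZ)))
  →12  S(S(add(mul(Z, SSZ), SSSZ)))
  →13  S(S(add(Z, SSSZ)))
  →14  S^5(Z)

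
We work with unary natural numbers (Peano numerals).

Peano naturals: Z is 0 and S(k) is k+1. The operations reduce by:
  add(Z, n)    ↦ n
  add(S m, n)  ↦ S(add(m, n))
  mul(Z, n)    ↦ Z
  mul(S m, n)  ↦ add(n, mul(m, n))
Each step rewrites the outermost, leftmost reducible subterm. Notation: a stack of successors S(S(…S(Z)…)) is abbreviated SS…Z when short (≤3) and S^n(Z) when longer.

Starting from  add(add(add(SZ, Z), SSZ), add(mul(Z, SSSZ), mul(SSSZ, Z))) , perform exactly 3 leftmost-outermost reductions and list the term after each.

  start: add(add(add(SZ, Z), SSZ), add(mul(Z, SSSZ), mul(SSSZ, Z)))
  →1  add(add(S(add(Z, Z)), SSZ), add(mul(Z, SSSZ), mul(SSSZ, Z)))
  →2  add(S(add(add(Z, Z), SSZ)), add(mul(Z, SSSZ), mul(SSSZ, Z)))
  →3  S(add(add(add(Z, Z), SSZ), add(mul(Z, SSSZ), mul(SSSZ, Z))))

Answer: after 3 steps: S(add(add(add(Z, Z), SSZ), add(mul(Z, SSSZ), mul(SSSZ, Z))))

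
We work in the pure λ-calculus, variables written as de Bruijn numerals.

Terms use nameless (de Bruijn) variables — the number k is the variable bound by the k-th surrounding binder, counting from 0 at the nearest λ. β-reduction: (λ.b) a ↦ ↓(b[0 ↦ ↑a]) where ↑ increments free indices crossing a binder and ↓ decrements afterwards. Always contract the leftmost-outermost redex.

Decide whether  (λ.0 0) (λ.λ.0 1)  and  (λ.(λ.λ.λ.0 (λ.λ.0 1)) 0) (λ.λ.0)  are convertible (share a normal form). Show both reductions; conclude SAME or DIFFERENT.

Term A:
  start: (λ.0 0) (λ.λ.0 1)
  [1] (λ.λ.0 1) (λ.λ.0 1)
  [2] λ.0 (λ.λ.0 1)

Term B:
  start: (λ.(λ.λ.λ.0 (λ.λ.0 1)) 0) (λ.λ.0)
  [1] (λ.λ.λ.0 (λ.λ.0 1)) (λ.λ.0)
  [2] λ.λ.0 (λ.λ.0 1)

Answer: DIFFERENT — A ⇓ λ.0 (λ.λ.0 1), B ⇓ λ.λ.0 (λ.λ.0 1)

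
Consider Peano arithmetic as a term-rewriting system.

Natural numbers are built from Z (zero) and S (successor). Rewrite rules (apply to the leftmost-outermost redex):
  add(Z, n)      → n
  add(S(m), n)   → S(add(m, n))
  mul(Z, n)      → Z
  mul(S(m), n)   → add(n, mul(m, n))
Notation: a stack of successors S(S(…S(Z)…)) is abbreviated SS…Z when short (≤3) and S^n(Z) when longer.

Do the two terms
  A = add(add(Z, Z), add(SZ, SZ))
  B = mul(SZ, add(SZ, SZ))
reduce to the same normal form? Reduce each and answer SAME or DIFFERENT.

Answer: SAME — A ⇓ SSZ, B ⇓ SSZ

Working:
Term A:
  start: add(add(Z, Z), add(SZ, SZ))
  →1  add(Z, add(SZ, SZ))
  →2  add(SZ, SZ)
  →3  S(add(Z, SZ))
  →4  SSZ

Term B:
  start: mul(SZ, add(SZ, SZ))
  →1  add(add(SZ, SZ), mul(Z, add(SZ, SZ)))
  →2  add(S(add(Z, SZ)), mul(Z, add(SZ, SZ)))
  →3  S(add(add(Z, SZ), mul(Z, add(SZ, SZ))))
  →4  S(add(SZ, mul(Z, add(SZ, SZ))))
  →5  S(S(add(Z, mul(Z, add(SZ, SZ)))))
  →6  S(S(mul(Z, add(SZ, SZ))))
  →7  SSZ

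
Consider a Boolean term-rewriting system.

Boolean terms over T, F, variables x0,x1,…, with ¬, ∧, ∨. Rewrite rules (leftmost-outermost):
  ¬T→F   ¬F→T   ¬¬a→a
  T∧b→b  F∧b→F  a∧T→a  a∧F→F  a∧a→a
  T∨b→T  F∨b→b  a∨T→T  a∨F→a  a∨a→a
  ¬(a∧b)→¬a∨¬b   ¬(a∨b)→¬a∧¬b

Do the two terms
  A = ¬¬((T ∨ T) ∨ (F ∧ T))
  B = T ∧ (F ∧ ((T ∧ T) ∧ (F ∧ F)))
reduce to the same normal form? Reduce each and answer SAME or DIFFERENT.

Answer: DIFFERENT — A ⇓ T, B ⇓ F

Working:
Term A:
  start: ¬¬((T ∨ T) ∨ (F ∧ T))
  step 1: (T ∨ T) ∨ (F ∧ T)
  step 2: T ∨ (F ∧ T)
  step 3: T

Term B:
  start: T ∧ (F ∧ ((T ∧ T) ∧ (F ∧ F)))
  step 1: F ∧ ((T ∧ T) ∧ (F ∧ F))
  step 2: F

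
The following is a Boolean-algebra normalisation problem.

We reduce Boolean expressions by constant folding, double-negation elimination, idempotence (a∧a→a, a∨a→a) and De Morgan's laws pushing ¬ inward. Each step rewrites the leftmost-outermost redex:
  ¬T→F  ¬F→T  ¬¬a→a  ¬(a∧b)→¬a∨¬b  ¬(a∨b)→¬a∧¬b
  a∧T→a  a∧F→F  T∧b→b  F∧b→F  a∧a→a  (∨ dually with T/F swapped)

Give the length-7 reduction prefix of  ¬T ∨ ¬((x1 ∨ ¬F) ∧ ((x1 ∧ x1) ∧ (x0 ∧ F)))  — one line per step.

  start: ¬T ∨ ¬((x1 ∨ ¬F) ∧ ((x1 ∧ x1) ∧ (x0 ∧ F)))
  →1  F ∨ ¬((x1 ∨ ¬F) ∧ ((x1 ∧ x1) ∧ (x0 ∧ F)))
  →2  ¬((x1 ∨ ¬F) ∧ ((x1 ∧ x1) ∧ (x0 ∧ F)))
  →3  ¬(x1 ∨ ¬F) ∨ ¬((x1 ∧ x1) ∧ (x0 ∧ F))
  →4  (¬x1 ∧ ¬¬F) ∨ ¬((x1 ∧ x1) ∧ (x0 ∧ F))
  →5  (¬x1 ∧ F) ∨ ¬((x1 ∧ x1) ∧ (x0 ∧ F))
  →6  F ∨ ¬((x1 ∧ x1) ∧ (x0 ∧ F))
  →7  ¬((x1 ∧ x1) ∧ (x0 ∧ F))

Answer: after 7 steps: ¬((x1 ∧ x1) ∧ (x0 ∧ F))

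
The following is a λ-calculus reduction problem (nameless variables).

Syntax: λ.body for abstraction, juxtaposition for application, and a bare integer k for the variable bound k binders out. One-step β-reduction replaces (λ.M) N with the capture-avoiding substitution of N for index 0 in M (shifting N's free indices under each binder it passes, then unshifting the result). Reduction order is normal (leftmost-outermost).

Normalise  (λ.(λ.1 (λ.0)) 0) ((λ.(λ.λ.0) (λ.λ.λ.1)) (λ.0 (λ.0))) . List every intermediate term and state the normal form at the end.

Answer: normal form = λ.0  (in 5 steps)

Reduction:
  start: (λ.(λ.1 (λ.0)) 0) ((λ.(λ.λ.0) (λ.λ.λ.1)) (λ.0 (λ.0)))
  [1] (λ.(λ.(λ.λ.0) (λ.λ.λ.1)) (λ.0 (λ.0)) (λ.0)) ((λ.(λ.λ.0) (λ.λ.λ.1)) (λ.0 (λ.0)))
  [2] (λ.(λ.λ.0) (λ.λ.λ.1)) (λ.0 (λ.0)) (λ.0)
  [3] (λ.λ.0) (λ.λ.λ.1) (λ.0)
  [4] (λ.0) (λ.0)
  [5] λ.0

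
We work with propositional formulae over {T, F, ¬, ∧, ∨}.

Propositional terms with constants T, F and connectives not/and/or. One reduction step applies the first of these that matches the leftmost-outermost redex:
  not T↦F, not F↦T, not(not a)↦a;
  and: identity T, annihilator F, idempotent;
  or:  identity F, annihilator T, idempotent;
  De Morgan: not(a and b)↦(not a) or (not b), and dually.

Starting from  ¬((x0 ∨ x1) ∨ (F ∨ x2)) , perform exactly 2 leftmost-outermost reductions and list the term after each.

  start: ¬((x0 ∨ x1) ∨ (F ∨ x2))
  step 1: ¬(x0 ∨ x1) ∧ ¬(F ∨ x2)
  step 2: (¬x0 ∧ ¬x1) ∧ ¬(F ∨ x2)

Answer: after 2 steps: (¬x0 ∧ ¬x1) ∧ ¬(F ∨ x2)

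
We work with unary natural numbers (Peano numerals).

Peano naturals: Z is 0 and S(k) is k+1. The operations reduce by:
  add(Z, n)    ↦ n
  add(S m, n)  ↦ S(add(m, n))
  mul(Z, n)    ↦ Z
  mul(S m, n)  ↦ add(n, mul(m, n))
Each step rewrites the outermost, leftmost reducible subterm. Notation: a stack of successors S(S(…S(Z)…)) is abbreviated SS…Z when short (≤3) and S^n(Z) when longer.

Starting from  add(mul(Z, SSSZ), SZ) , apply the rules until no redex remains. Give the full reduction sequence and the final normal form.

  start: add(mul(Z, SSSZ), SZ)
  step 1: add(Z, SZ)
  step 2: SZ

Answer: normal form = SZ  (in 2 steps)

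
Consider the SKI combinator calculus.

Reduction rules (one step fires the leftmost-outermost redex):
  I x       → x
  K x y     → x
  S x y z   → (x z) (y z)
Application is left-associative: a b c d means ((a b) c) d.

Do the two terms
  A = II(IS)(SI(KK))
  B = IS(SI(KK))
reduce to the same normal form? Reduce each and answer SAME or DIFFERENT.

Term A:
  start: II(IS)(SI(KK))
  →1  I(IS)(SI(KK))
  →2  IS(SI(KK))
  →3  S(SI(KK))

Term B:
  start: IS(SI(KK))
  →1  S(SI(KK))

Answer: SAME — A ⇓ S(SI(KK)), B ⇓ S(SI(KK))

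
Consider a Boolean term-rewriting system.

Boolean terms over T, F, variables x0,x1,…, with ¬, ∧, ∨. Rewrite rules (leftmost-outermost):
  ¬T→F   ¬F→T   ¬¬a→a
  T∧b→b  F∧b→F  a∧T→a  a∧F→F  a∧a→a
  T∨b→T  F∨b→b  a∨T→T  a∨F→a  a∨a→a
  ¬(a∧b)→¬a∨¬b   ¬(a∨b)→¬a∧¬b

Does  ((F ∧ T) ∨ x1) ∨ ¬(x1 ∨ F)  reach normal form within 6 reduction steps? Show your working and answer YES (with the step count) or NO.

  start: ((F ∧ T) ∨ x1) ∨ ¬(x1 ∨ F)
  step 1: (F ∨ x1) ∨ ¬(x1 ∨ F)
  step 2: x1 ∨ ¬(x1 ∨ F)
  step 3: x1 ∨ (¬x1 ∧ ¬F)
  step 4: x1 ∨ (¬x1 ∧ T)
  step 5: x1 ∨ ¬x1

Answer: YES — reaches normal form x1 ∨ ¬x1 in 5 ≤ 6 steps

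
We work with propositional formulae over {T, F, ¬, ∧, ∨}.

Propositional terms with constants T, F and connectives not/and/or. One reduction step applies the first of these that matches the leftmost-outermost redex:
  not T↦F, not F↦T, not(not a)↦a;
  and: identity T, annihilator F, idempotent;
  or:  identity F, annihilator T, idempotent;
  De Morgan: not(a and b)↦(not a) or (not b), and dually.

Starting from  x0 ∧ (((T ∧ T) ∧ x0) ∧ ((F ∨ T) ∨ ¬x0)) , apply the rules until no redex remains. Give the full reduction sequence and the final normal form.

  start: x0 ∧ (((T ∧ T) ∧ x0) ∧ ((F ∨ T) ∨ ¬x0))
  [1] x0 ∧ ((T ∧ x0) ∧ ((F ∨ T) ∨ ¬x0))
  [2] x0 ∧ (x0 ∧ ((F ∨ T) ∨ ¬x0))
  [3] x0 ∧ (x0 ∧ (T ∨ ¬x0))
  [4] x0 ∧ (x0 ∧ T)
  [5] x0 ∧ x0
  [6] x0

Answer: normal form = x0  (in 6 steps)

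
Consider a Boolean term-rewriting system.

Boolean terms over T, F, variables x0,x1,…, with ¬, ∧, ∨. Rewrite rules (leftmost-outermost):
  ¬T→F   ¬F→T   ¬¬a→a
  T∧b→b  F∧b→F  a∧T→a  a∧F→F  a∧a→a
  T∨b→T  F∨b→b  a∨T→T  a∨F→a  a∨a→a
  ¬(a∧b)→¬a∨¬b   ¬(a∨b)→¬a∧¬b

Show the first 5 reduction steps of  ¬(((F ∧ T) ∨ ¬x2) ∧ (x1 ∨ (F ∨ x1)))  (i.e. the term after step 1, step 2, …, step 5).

  start: ¬(((F ∧ T) ∨ ¬x2) ∧ (x1 ∨ (F ∨ x1)))
  [1] ¬((F ∧ T) ∨ ¬x2) ∨ ¬(x1 ∨ (F ∨ x1))
  [2] (¬(F ∧ T) ∧ ¬¬x2) ∨ ¬(x1 ∨ (F ∨ x1))
  [3] ((¬F ∨ ¬T) ∧ ¬¬x2) ∨ ¬(x1 ∨ (F ∨ x1))
  [4] ((T ∨ ¬T) ∧ ¬¬x2) ∨ ¬(x1 ∨ (F ∨ x1))
  [5] (T ∧ ¬¬x2) ∨ ¬(x1 ∨ (F ∨ x1))

Answer: after 5 steps: (T ∧ ¬¬x2) ∨ ¬(x1 ∨ (F ∨ x1))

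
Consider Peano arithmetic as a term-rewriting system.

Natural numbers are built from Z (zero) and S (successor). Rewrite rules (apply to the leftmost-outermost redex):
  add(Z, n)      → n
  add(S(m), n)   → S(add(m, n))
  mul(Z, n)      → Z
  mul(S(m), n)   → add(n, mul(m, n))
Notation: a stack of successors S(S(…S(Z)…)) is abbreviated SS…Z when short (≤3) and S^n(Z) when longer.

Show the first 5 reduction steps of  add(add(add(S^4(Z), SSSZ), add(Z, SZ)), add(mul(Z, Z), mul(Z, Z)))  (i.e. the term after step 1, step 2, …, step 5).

  start: add(add(add(S^4(Z), SSSZ), add(Z, SZ)), add(mul(Z, Z), mul(Z, Z)))
  step 1: add(add(S(add(SSSZ, SSSZ)), add(Z, SZ)), add(mul(Z, Z), mul(Z, Z)))
  step 2: add(S(add(add(SSSZ, SSSZ), add(Z, SZ))), add(mul(Z, Z), mul(Z, Z)))
  step 3: S(add(add(add(SSSZ, SSSZ), add(Z, SZ)), add(mul(Z, Z), mul(Z, Z))))
  step 4: S(add(add(S(add(SSZ, SSSZ)), add(Z, SZ)), add(mul(Z, Z), mul(Z, Z))))
  step 5: S(add(S(add(add(SSZ, SSSZ), add(Z, SZ))), add(mul(Z, Z), mul(Z, Z))))

Answer: after 5 steps: S(add(S(add(add(SSZ, SSSZ), add(Z, SZ))), add(mul(Z, Z), mul(Z, Z))))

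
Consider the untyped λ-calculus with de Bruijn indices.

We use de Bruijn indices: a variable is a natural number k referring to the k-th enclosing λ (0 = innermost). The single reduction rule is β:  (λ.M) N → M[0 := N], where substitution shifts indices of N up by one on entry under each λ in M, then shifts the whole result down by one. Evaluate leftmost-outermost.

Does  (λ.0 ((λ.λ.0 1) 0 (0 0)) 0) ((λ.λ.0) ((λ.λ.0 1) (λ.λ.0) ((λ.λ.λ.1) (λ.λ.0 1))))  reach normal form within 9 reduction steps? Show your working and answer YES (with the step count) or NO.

  start: (λ.0 ((λ.λ.0 1) 0 (0 0)) 0) ((λ.λ.0) ((λ.λ.0 1) (λ.λ.0) ((λ.λ.λ.1) (λ.λ.0 1))))
  →1  (λ.λ.0) ((λ.λ.0 1) (λ.λ.0) ((λ.λ.λ.1) (λ.λ.0 1))) ((λ.λ.0 1) ((λ.λ.0) ((λ.λ.0 1) (λ.λ.0) ((λ.λ.λ.1) (λ.λ.0 1)))) ((λ.λ.0) ((λ.λ.0 1) (λ.λ.0) ((λ.λ.λ.1) (λ.λ.0 1))) ((λ.λ.0) ((λ.λ.0 1) (λ.λ.0) ((λ.λ.λ.1) (λ.λ.0 1)))))) ((λ.λ.0) ((λ.λ.0 1) (λ.λ.0) ((λ.λ.λ.1) (λ.λ.0 1))))
  →2  (λ.0) ((λ.λ.0 1) ((λ.λ.0) ((λ.λ.0 1) (λ.λ.0) ((λ.λ.λ.1) (λ.λ.0 1)))) ((λ.λ.0) ((λ.λ.0 1) (λ.λ.0) ((λ.λ.λ.1) (λ.λ.0 1))) ((λ.λ.0) ((λ.λ.0 1) (λ.λ.0) ((λ.λ.λ.1) (λ.λ.0 1)))))) ((λ.λ.0) ((λ.λ.0 1) (λ.λ.0) ((λ.λ.λ.1) (λ.λ.0 1))))
  →3  (λ.λ.0 1) ((λ.λ.0) ((λ.λ.0 1) (λ.λ.0) ((λ.λ.λ.1) (λ.λ.0 1)))) ((λ.λ.0) ((λ.λ.0 1) (λ.λ.0) ((λ.λ.λ.1) (λ.λ.0 1))) ((λ.λ.0) ((λ.λ.0 1) (λ.λ.0) ((λ.λ.λ.1) (λ.λ.0 1))))) ((λ.λ.0) ((λ.λ.0 1) (λ.λ.0) ((λ.λ.λ.1) (λ.λ.0 1))))
  →4  (λ.0 ((λ.λ.0) ((λ.λ.0 1) (λ.λ.0) ((λ.λ.λ.1) (λ.λ.0 1))))) ((λ.λ.0) ((λ.λ.0 1) (λ.λ.0) ((λ.λ.λ.1) (λ.λ.0 1))) ((λ.λ.0) ((λ.λ.0 1) (λ.λ.0) ((λ.λ.λ.1) (λ.λ.0 1))))) ((λ.λ.0) ((λ.λ.0 1) (λ.λ.0) ((λ.λ.λ.1) (λ.λ.0 1))))
  →5  (λ.λ.0) ((λ.λ.0 1) (λ.λ.0) ((λ.λ.λ.1) (λ.λ.0 1))) ((λ.λ.0) ((λ.λ.0 1) (λ.λ.0) ((λ.λ.λ.1) (λ.λ.0 1)))) ((λ.λ.0) ((λ.λ.0 1) (λ.λ.0) ((λ.λ.λ.1) (λ.λ.0 1)))) ((λ.λ.0) ((λ.λ.0 1) (λ.λ.0) ((λ.λ.λ.1) (λ.λ.0 1))))
  →6  (λ.0) ((λ.λ.0) ((λ.λ.0 1) (λ.λ.0) ((λ.λ.λ.1) (λ.λ.0 1)))) ((λ.λ.0) ((λ.λ.0 1) (λ.λ.0) ((λ.λ.λ.1) (λ.λ.0 1)))) ((λ.λ.0) ((λ.λ.0 1) (λ.λ.0) ((λ.λ.λ.1) (λ.λ.0 1))))
  →7  (λ.λ.0) ((λ.λ.0 1) (λ.λ.0) ((λ.λ.λ.1) (λ.λ.0 1))) ((λ.λ.0) ((λ.λ.0 1) (λ.λ.0) ((λ.λ.λ.1) (λ.λ.0 1)))) ((λ.λ.0) ((λ.λ.0 1) (λ.λ.0) ((λ.λ.λ.1) (λ.λ.0 1))))
  →8  (λ.0) ((λ.λ.0) ((λ.λ.0 1) (λ.λ.0) ((λ.λ.λ.1) (λ.λ.0 1)))) ((λ.λ.0) ((λ.λ.0 1) (λ.λ.0) ((λ.λ.λ.1) (λ.λ.0 1))))
  →9  (λ.λ.0) ((λ.λ.0 1) (λ.λ.0) ((λ.λ.λ.1) (λ.λ.0 1))) ((λ.λ.0) ((λ.λ.0 1) (λ.λ.0) ((λ.λ.λ.1) (λ.λ.0 1))))

Answer: NO — after 9 steps the term is (λ.λ.0) ((λ.λ.0 1) (λ.λ.0) ((λ.λ.λ.1) (λ.λ.0 1))) ((λ.λ.0) ((λ.λ.0 1) (λ.λ.0) ((λ.λ.λ.1) (λ.λ.0 1)))), not yet normal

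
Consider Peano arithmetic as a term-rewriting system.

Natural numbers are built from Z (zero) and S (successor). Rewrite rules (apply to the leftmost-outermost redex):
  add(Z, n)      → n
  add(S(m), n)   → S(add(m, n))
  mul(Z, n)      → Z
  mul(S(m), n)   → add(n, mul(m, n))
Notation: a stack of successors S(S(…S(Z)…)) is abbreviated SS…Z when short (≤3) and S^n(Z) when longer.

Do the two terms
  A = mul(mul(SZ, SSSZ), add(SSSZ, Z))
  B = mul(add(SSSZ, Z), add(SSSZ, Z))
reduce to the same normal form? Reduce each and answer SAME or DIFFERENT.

Term A:
  start: mul(mul(SZ, SSSZ), add(SSSZ, Z))
  [1] mul(add(SSSZ, mul(Z, SSSZ)), add(SSSZ, Z))
  [2] mul(S(add(SSZ, mul(Z, SSSZ))), add(SSSZ, Z))
  [3] add(add(SSSZ, Z), mul(add(SSZ, mul(Z, SSSZ)), add(SSSZ, Z)))
  [4] add(S(add(SSZ, Z)), mul(add(SSZ, mul(Z, SSSZ)), add(SSSZ, Z)))
  [5] S(add(add(SSZ, Z), mul(add(SSZ, mul(Z, SSSZ)), add(SSSZ, Z))))
  [6] S(add(S(add(SZ, Z)), mul(add(SSZ, mul(Z, SSSZ)), add(SSSZ, Z))))
  [7] S(S(add(add(SZ, Z), mul(add(SSZ, mul(Z, SSSZ)), add(SSSZ, Z)))))
  [8] S(S(add(S(add(Z, Z)), mul(add(SSZ, mul(Z, SSSZ)), add(SSSZ, Z)))))
  [9] S(S(S(add(add(Z, Z), mul(add(SSZ, mul(Z, SSSZ)), add(SSSZ, Z))))))
  [10] S(S(S(add(Z, mul(add(SSZ, mul(Z, SSSZ)), add(SSSZ, Z))))))
  [11] S(S(S(mul(add(SSZ, mul(Z, SSSZ)), add(SSSZ, Z)))))
  [12] S(S(S(mul(S(add(SZ, mul(Z, SSSZ))), add(SSSZ, Z)))))
  [13] S(S(S(add(add(SSSZ, Z), mul(add(SZ, mul(Z, SSSZ)), add(SSSZ, Z))))))
  [14] S(S(S(add(S(add(SSZ, Z)), mul(add(SZ, mul(Z, SSSZ)), add(SSSZ, Z))))))
  [15] S(S(S(S(add(add(SSZ, Z), mul(add(SZ, mul(Z, SSSZ)), add(SSSZ, Z)))))))
  [16] S(S(S(S(add(S(add(SZ, Z)), mul(add(SZ, mul(Z, SSSZ)), add(SSSZ, Z)))))))
  [17] S(S(S(S(S(add(add(SZ, Z), mul(add(SZ, mul(Z, SSSZ)), add(SSSZ, Z))))))))
  [18] S(S(S(S(S(add(S(add(Z, Z)), mul(add(SZ, mul(Z, SSSZ)), add(SSSZ, Z))))))))
  [19] S(S(S(S(S(S(add(add(Z, Z), mul(add(SZ, mul(Z, SSSZ)), add(SSSZ, Z)))))))))
  [20] S(S(S(S(S(S(add(Z, mul(add(SZ, mul(Z, SSSZ)), add(SSSZ, Z)))))))))
  [21] S(S(S(S(S(S(mul(add(SZ, mul(Z, SSSZ)), add(SSSZ, Z))))))))
  [22] S(S(S(S(S(S(mul(S(add(Z, mul(Z, SSSZ))), add(SSSZ, Z))))))))
  [23] S(S(S(S(S(S(add(add(SSSZ, Z), mul(add(Z, mul(Z, SSSZ)), add(SSSZ, Z)))))))))
  [24] S(S(S(S(S(S(add(S(add(SSZ, Z)), mul(add(Z, mul(Z, SSSZ)), add(SSSZ, Z)))))))))
  [25] S(S(S(S(S(S(S(add(add(SSZ, Z), mul(add(Z, mul(Z, SSSZ)), add(SSSZ, Z))))))))))
  [26] S(S(S(S(S(S(S(add(S(add(SZ, Z)), mul(add(Z, mul(Z, SSSZ)), add(SSSZ, Z))))))))))
  [27] S(S(S(S(S(S(S(S(add(add(SZ, Z), mul(add(Z, mul(Z, SSSZ)), add(SSSZ, Z)))))))))))
  [28] S(S(S(S(S(S(S(S(add(S(add(Z, Z)), mul(add(Z, mul(Z, SSSZ)), add(SSSZ, Z)))))))))))
  [29] S(S(S(S(S(S(S(S(S(add(add(Z, Z), mul(add(Z, mul(Z, SSSZ)), add(SSSZ, Z))))))))))))
  [30] S(S(S(S(S(S(S(S(S(add(Z, mul(add(Z, mul(Z, SSSZ)), add(SSSZ, Z))))))))))))
  [31] S(S(S(S(S(S(S(S(S(mul(add(Z, mul(Z, SSSZ)), add(SSSZ, Z)))))))))))
  [32] S(S(S(S(S(S(S(S(S(mul(mul(Z, SSSZ), add(SSSZ, Z)))))))))))
  [33] S(S(S(S(S(S(S(S(S(mul(Z, add(SSSZ, Z)))))))))))
  [34] S^9(Z)

Term B:
  start: mul(add(SSSZ, Z), add(SSSZ, Z))
  [1] mul(S(add(SSZ, Z)), add(SSSZ, Z))
  [2] add(add(SSSZ, Z), mul(add(SSZ, Z), add(SSSZ, Z)))
  [3] add(S(add(SSZ, Z)), mul(add(SSZ, Z), add(SSSZ, Z)))
  [4] S(add(add(SSZ, Z), mul(add(SSZ, Z), add(SSSZ, Z))))
  [5] S(add(S(add(SZ, Z)), mul(add(SSZ, Z), add(SSSZ, Z))))
  [6] S(S(add(add(SZ, Z), mul(add(SSZ, Z), add(SSSZ, Z)))))
  [7] S(S(add(S(add(Z, Z)), mul(add(SSZ, Z), add(SSSZ, Z)))))
  [8] S(S(S(add(add(Z, Z), mul(add(SSZ, Z), add(SSSZ, Z))))))
  [9] S(S(S(add(Z, mul(add(SSZ, Z), add(SSSZ, Z))))))
  [10] S(S(S(mul(add(SSZ, Z), add(SSSZ, Z)))))
  [11] S(S(S(mul(S(add(SZ, Z)), add(SSSZ, Z)))))
  [12] S(S(S(add(add(SSSZ, Z), mul(add(SZ, Z), add(SSSZ, Z))))))
  [13] S(S(S(add(S(add(SSZ, Z)), mul(add(SZ, Z), add(SSSZ, Z))))))
  [14] S(S(S(S(add(add(SSZ, Z), mul(add(SZ, Z), add(SSSZ, Z)))))))
  [15] S(S(S(S(add(S(add(SZ, Z)), mul(add(SZ, Z), add(SSSZ, Z)))))))
  [16] S(S(S(S(S(add(add(SZ, Z), mul(add(SZ, Z), add(SSSZ, Z))))))))
  [17] S(S(S(S(S(add(S(add(Z, Z)), mul(add(SZ, Z), add(SSSZ, Z))))))))
  [18] S(S(S(S(S(S(add(add(Z, Z), mul(add(SZ, Z), add(SSSZ, Z)))))))))
  [19] S(S(S(S(S(S(add(Z, mul(add(SZ, Z), add(SSSZ, Z)))))))))
  [20] S(S(S(S(S(S(mul(add(SZ, Z), add(SSSZ, Z))))))))
  [21] S(S(S(S(S(S(mul(S(add(Z, Z)), add(SSSZ, Z))))))))
  [22] S(S(S(S(S(S(add(add(SSSZ, Z), mul(add(Z, Z), add(SSSZ, Z)))))))))
  [23] S(S(S(S(S(S(add(S(add(SSZ, Z)), mul(add(Z, Z), add(SSSZ, Z)))))))))
  [24] S(S(S(S(S(S(S(add(add(SSZ, Z), mul(add(Z, Z), add(SSSZ, Z))))))))))
  [25] S(S(S(S(S(S(S(add(S(add(SZ, Z)), mul(add(Z, Z), add(SSSZ, Z))))))))))
  [26] S(S(S(S(S(S(S(S(add(add(SZ, Z), mul(add(Z, Z), add(SSSZ, Z)))))))))))
  [27] S(S(S(S(S(S(S(S(add(S(add(Z, Z)), mul(add(Z, Z), add(SSSZ, Z)))))))))))
  [28] S(S(S(S(S(S(S(S(S(add(add(Z, Z), mul(add(Z, Z), add(SSSZ, Z))))))))))))
  [29] S(S(S(S(S(S(S(S(S(add(Z, mul(add(Z, Z), add(SSSZ, Z))))))))))))
  [30] S(S(S(S(S(S(S(S(S(mul(add(Z, Z), add(SSSZ, Z)))))))))))
  [31] S(S(S(S(S(S(S(S(S(mul(Z, add(SSSZ, Z)))))))))))
  [32] S^9(Z)

Answer: SAME — A ⇓ S^9(Z), B ⇓ S^9(Z)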